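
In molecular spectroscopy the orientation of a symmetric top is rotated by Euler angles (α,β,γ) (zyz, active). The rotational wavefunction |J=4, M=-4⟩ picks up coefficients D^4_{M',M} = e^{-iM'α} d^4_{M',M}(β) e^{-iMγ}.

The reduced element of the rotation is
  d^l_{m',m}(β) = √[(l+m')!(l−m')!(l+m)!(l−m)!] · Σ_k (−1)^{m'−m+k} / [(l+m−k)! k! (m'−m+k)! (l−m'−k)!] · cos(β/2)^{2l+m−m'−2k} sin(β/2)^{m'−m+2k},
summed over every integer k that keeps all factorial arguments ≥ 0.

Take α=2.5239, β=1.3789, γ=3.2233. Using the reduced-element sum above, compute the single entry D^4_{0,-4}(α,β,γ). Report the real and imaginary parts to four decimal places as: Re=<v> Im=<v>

Split into d^4_{0,-4}(β=1.3789) × two z-phases.
Half-angle: c=0.771596, s=0.636113. N=√(24·24·1·40320)=4819.161753
k: max(0,(-4)−(0))=0 … min(4+(-4),4−(0))=0
  k=0: (−1)^4·4819.1618/(576)·0.7716^4·0.6361^4 = +0.485563
d^4_{0,-4}(1.3789) = +0.485563
Phases: e^{-i·(0)·2.5239}=+1.000000+0.000000i, e^{-i·(-4)·3.2233}=+0.947065+0.321042i ⇒ D=+0.459860+0.155886i

Re=0.4599 Im=0.1559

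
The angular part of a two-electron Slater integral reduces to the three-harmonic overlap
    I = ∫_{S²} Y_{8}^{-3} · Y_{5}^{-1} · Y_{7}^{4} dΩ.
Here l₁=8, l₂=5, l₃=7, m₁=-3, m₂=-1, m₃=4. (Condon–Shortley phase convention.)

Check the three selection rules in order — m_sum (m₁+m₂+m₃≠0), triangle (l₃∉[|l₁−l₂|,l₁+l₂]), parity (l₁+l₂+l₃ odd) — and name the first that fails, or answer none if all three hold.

none

Σmᵢ = 0  ✓
l₃∈[|l₁−l₂|,l₁+l₂]=[3,13], have l₃=7  ✓
Σlᵢ = 20 ⇒ even  ✓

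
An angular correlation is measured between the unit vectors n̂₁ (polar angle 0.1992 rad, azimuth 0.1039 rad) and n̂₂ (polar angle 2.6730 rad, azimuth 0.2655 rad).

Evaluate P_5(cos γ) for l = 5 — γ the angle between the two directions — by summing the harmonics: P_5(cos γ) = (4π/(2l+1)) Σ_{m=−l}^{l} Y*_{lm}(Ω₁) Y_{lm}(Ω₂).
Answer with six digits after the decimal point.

Summing Y*_{l m}(θ₁,φ₁)·Y_{l m}(θ₂,φ₂) over m ∈ [−5, 5]; prefactor 4π/(2·5+1) = 1.142397:
  m=-5: (0.00012 + 0.00007j) × (0.00210 - 0.00846j) = 0.00000 - 0.00000j  (running Σ = 0.00000 - 0.00000j)
  m=-4: (0.00202 + 0.00089j) × (-0.02654 + 0.04758j) = -0.00010 + 0.00007j  (running Σ = -0.00010 + 0.00007j)
  m=-3: (0.01951 + 0.00629j) × (0.13736 - 0.14044j) = 0.00356 - 0.00188j  (running Σ = 0.00347 - 0.00181j)
  m=-2: (0.11983 + 0.02527j) × (-0.36916 + 0.21680j) = -0.04971 + 0.01665j  (running Σ = -0.04625 + 0.01485j)
  m=-1: (0.43721 + 0.04559j) × (0.44143 - 0.12003j) = 0.19847 - 0.03235j  (running Σ = 0.15222 - 0.01751j)
  m=0: (0.67679 + 0.00000j) × (0.08361 + 0.00000j) = 0.05659 + 0.00000j  (running Σ = 0.20881 - 0.01751j)
  m=1: (-0.43721 + 0.04559j) × (-0.44143 - 0.12003j) = 0.19847 + 0.03235j  (running Σ = 0.40728 + 0.01485j)
  m=2: (0.11983 - 0.02527j) × (-0.36916 - 0.21680j) = -0.04971 - 0.01665j  (running Σ = 0.35756 - 0.00181j)
  m=3: (-0.01951 + 0.00629j) × (-0.13736 - 0.14044j) = 0.00356 + 0.00188j  (running Σ = 0.36113 + 0.00007j)
  m=4: (0.00202 - 0.00089j) × (-0.02654 - 0.04758j) = -0.00010 - 0.00007j  (running Σ = 0.36103 - 0.00000j)
  m=5: (-0.00012 + 0.00007j) × (-0.00210 - 0.00846j) = 0.00000 + 0.00000j  (running Σ = 0.36103 + 0.00000j)
Σ over m = 0.36103 + 0.00000j; ×(4π/11) → 0.41244 + 0.00000j. Real part: 0.412443

0.412443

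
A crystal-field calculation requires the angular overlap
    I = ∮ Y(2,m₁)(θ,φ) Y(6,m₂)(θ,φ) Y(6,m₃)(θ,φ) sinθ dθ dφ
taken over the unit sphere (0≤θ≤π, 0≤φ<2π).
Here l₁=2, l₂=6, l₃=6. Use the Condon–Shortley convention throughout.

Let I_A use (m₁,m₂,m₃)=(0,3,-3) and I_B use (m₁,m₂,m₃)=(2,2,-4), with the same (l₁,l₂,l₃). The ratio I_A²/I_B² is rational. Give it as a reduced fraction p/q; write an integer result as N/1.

5/36

Shared (l₁,l₂,l₃)=(2,6,6): N and (l;000)² cancel in I_A²/I_B².
A: Δ = 2!·2!·10!/15! = 1/90090; Racah Σ t=0..2: t=0:+1/1451520 t=1:−1/80640 t=2:+1/120960 = -1/290304; ⇒ 3j(2 6 6; 0 3 -3)² = 5/2002, sgn +1
B: Δ = 2!·2!·10!/15! = 1/90090; Racah Σ t=0..0: t=0:+1/322560 = 1/322560; ⇒ 3j(2 6 6; 2 2 -4)² = 18/1001, sgn +1
I_A²/I_B² = (5/2002)/(18/1001) = 5/36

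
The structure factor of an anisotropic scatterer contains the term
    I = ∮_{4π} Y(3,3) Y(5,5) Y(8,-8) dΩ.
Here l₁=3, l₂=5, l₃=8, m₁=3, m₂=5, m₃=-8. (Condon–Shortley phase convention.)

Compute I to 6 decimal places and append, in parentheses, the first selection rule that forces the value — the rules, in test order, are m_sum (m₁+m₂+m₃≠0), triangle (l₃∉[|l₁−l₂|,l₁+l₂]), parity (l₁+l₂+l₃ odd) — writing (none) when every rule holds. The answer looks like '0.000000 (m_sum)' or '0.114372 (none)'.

m-sum 0 ✓  L=16 even ✓  2≤8≤8 ✓
Π(2lᵢ+1) = 7×11×17 = 1309
triangle coeff Δ(3,5,8) = 1/136136
Σ_t [0,0]: t=0:+1/518400 = 1/518400
(3j)²=56/2431 [(3 5 8; 0 0 0)], sign=+1
Σ_t [0,0]: t=0:+1/2612736000 = 1/2612736000
(3j)²=1/17 [(3 5 8; 3 5 -8)], sign=+1
⇒ 4πI² = 392/221
I = (+1)√(392/221/(4π)) = 0.37570067
No selection rule forces the value: the integral is nonzero (none).

0.375701 (none)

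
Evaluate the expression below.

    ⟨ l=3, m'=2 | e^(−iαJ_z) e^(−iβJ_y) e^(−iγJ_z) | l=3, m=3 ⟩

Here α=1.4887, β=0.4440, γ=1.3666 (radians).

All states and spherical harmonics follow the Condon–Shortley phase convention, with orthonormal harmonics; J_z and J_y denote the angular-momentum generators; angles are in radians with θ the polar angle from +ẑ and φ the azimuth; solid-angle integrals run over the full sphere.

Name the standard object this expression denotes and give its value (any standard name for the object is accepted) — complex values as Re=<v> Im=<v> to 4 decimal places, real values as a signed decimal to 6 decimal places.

Wigner D-matrix element, Re=0.3339 Im=-0.3397

This is a Wigner D-matrix element — the rotation-matrix element ⟨l m'| R(α,β,γ) |l m⟩ in the angular-momentum basis.
Split into d^3_{2,3}(β=0.4440) × two z-phases.
Half-angle: c=0.975459, s=0.220181. N=√(120·1·720·1)=293.938769
The bounds max(0,m−m')=1 and min(l+m,l−m')=1 give 1 term
  k=1: (−1)^0·293.9388/(120)·0.9755^5·0.2202^1 = +0.476322
d^3_{2,3}(0.4440) = +0.476322
Attach z-rotation phases: D = e^{-i(2)(1.4887)}·(+0.476322)·e^{-i(3)(1.3666)} = +0.333896-0.339700i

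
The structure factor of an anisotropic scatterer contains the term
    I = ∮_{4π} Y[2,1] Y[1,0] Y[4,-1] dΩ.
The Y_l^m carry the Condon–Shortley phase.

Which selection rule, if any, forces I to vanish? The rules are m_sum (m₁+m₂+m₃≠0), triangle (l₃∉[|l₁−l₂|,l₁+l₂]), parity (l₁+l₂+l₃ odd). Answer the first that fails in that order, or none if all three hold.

m₁+m₂+m₃ = 1 + 0 − 1 = 0  ✓
triangle: need |l₁−l₂| ≤ l₃ ≤ l₁+l₂ = [1,3]; l₃=4 is outside  ✗
parity: l₁+l₂+l₃ = 7 is odd

triangle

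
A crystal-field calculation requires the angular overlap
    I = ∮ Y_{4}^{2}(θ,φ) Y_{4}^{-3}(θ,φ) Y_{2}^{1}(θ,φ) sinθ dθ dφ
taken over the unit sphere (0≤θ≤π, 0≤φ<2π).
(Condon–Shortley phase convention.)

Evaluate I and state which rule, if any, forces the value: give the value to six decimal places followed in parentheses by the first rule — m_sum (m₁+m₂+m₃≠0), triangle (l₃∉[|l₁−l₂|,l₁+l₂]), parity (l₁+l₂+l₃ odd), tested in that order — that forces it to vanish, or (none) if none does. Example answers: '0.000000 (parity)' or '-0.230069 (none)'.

m-sum 0 ✓  L=10 even ✓  0≤2≤8 ✓
Π(2lᵢ+1) = 9×9×5 = 405
triangle coeff Δ(4,4,2) = 1/13860
Σ_t [2,4]: t=2:+1/192 t=3:−1/36 t=4:+1/192 = -5/288
(3j)²=20/693 [(4 4 2; 0 0 0)], sign=-1
Σ_t [0,1]: t=0:+1/1440 t=1:−1/240 = -1/288
(3j)²=5/132 [(4 4 2; 2 -3 1)], sign=+1
⇒ 4πI² = 375/847
I = (-1)√(375/847/(4π)) = -0.18770204
No selection rule forces the value: the integral is nonzero (none).

-0.187702 (none)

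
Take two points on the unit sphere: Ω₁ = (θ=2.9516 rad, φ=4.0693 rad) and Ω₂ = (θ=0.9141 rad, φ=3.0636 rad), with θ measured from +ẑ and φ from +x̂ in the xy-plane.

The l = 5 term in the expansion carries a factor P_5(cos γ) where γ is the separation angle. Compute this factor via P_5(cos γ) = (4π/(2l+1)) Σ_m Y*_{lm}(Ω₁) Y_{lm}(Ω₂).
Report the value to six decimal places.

Addition theorem: P_5(cos γ) = (4π/11) Σ_m Y*_{lm}(Ω₁) Y_{lm}(Ω₂), m = −5…5:
  [-5]  conj(Y_{5,-5})(Ω₁) = 0.00001 + 0.00011j ; Y_{5,-5}(Ω₂) = -0.13379 - 0.05499j ; Δ = 0.00001 - 0.00002j
  [-4]  conj(Y_{5,-4})(Ω₁) = 0.00154 + 0.00099j ; Y_{5,-4}(Ω₂) = 0.33556 + 0.10822j ; Δ = 0.00041 + 0.00050j
  [-3]  conj(Y_{5,-3})(Ω₁) = 0.01676 - 0.00628j ; Y_{5,-3}(Ω₂) = -0.39363 - 0.09382j ; Δ = -0.00718 + 0.00090j
  [-2]  conj(Y_{5,-2})(Ω₁) = 0.03155 - 0.10784j ; Y_{5,-2}(Ω₂) = 0.07575 + 0.01191j ; Δ = 0.00367 - 0.00779j
  [-1]  conj(Y_{5,-1})(Ω₁) = -0.25492 - 0.34018j ; Y_{5,-1}(Ω₂) = 0.32896 + 0.02571j ; Δ = -0.07511 - 0.11846j
  [+0]  conj(Y_{5,0})(Ω₁) = -0.69860 + 0.00000j ; Y_{5,0}(Ω₂) = -0.16695 + 0.00000j ; Δ = 0.11663 + 0.00000j
  [+1]  conj(Y_{5,1})(Ω₁) = 0.25492 - 0.34018j ; Y_{5,1}(Ω₂) = -0.32896 + 0.02571j ; Δ = -0.07511 + 0.11846j
  [+2]  conj(Y_{5,2})(Ω₁) = 0.03155 + 0.10784j ; Y_{5,2}(Ω₂) = 0.07575 - 0.01191j ; Δ = 0.00367 + 0.00779j
  [+3]  conj(Y_{5,3})(Ω₁) = -0.01676 - 0.00628j ; Y_{5,3}(Ω₂) = 0.39363 - 0.09382j ; Δ = -0.00718 - 0.00090j
  [+4]  conj(Y_{5,4})(Ω₁) = 0.00154 - 0.00099j ; Y_{5,4}(Ω₂) = 0.33556 - 0.10822j ; Δ = 0.00041 - 0.00050j
  [+5]  conj(Y_{5,5})(Ω₁) = -0.00001 + 0.00011j ; Y_{5,5}(Ω₂) = 0.13379 - 0.05499j ; Δ = 0.00001 + 0.00002j
Accumulated sum -0.03978 + 0.00000j; after 4π/(2l+1) scaling, -0.04544 + 0.00000j ⇒ P_5 = -0.045445

-0.045445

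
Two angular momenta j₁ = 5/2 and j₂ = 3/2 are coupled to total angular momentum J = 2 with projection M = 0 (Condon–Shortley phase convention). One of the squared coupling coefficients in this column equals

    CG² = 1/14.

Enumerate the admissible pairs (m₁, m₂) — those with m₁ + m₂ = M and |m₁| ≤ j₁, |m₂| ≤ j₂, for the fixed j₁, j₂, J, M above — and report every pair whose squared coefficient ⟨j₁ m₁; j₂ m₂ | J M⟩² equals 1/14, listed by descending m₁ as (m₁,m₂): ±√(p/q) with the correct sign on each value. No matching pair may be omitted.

(1/2,-1/2): −√(1/14); (-1/2,1/2): −√(1/14)

Admissible pairs with m₁+m₂ = M = 0: (-3/2,3/2), (-1/2,1/2), (1/2,-1/2), (3/2,-3/2)
  (m₁,m₂)=(3/2,-3/2): CG² = 3/7, CG = +√(3/7)
  (m₁,m₂)=(1/2,-1/2): CG² = 1/14, CG = −√(1/14)   ← matches the target
  (m₁,m₂)=(-1/2,1/2): CG² = 1/14, CG = −√(1/14)   ← matches the target
  (m₁,m₂)=(-3/2,3/2): CG² = 3/7, CG = +√(3/7)
Pairs with CG² = 1/14: (1/2,-1/2): −√(1/14); (-1/2,1/2): −√(1/14)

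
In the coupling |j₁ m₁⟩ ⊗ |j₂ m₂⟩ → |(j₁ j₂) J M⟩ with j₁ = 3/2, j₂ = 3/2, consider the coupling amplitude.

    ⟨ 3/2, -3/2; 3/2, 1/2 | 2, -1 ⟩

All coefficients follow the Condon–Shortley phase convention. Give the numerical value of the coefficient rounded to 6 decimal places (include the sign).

-0.707107  (= −√(1/2))

√[5·1!2!2!/6! · 0!3!2!1!1!3!] = √(2)
  +(−1)^1/∏(1,0,2,1,0,1)! = -1/2  (running -1/2)
⟨..|..⟩ = √(2)·(-1/2) = -0.707107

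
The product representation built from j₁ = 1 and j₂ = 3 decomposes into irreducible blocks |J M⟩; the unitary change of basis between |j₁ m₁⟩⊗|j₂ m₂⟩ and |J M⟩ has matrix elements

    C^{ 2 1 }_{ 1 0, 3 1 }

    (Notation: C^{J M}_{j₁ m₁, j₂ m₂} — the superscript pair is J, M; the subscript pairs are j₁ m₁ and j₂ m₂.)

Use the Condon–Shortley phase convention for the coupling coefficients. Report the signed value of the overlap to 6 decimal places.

−√(8/21) = -0.617213

j₁+j₂−J=2  J+j₁−j₂=0  J−j₁+j₂=4  j₁+j₂+J+1=7
(j₁±m₁, j₂±m₂, J±M) = (1,1,4,2,3,1)
P² = 96/7
sum k=1..1:
  [1] −1/6 = -1/6
S = -1/6
C² = P²·S² = 8/21 ; C = -0.617213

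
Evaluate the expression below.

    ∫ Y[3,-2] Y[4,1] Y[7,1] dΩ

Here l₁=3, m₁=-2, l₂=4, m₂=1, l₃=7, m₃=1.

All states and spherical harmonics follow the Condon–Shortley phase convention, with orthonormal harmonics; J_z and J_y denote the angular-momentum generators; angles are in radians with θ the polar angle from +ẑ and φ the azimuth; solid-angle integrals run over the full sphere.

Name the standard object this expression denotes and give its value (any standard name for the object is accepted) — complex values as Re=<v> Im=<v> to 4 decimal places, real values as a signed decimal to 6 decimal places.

This is a Gaunt coefficient — the integral of a triple product of spherical harmonics over the sphere.
m-sum 0 ✓  L=14 even ✓  1≤7≤7 ✓
Π(2lᵢ+1) = 7×9×15 = 945
triangle coeff Δ(3,4,7) = 1/45045
Σ_t [0,0]: t=0:+1/20736 = 1/20736
(3j)²=35/1287 [(3 4 7; 0 0 0)], sign=-1
Σ_t [0,0]: t=0:+1/86400 = 1/86400
(3j)²=16/2145 [(3 4 7; -2 1 1)], sign=+1
⇒ 4πI² = 3920/20449
I = (-1)√(3920/20449/(4π)) = -0.12350998

Gaunt coefficient, -0.123510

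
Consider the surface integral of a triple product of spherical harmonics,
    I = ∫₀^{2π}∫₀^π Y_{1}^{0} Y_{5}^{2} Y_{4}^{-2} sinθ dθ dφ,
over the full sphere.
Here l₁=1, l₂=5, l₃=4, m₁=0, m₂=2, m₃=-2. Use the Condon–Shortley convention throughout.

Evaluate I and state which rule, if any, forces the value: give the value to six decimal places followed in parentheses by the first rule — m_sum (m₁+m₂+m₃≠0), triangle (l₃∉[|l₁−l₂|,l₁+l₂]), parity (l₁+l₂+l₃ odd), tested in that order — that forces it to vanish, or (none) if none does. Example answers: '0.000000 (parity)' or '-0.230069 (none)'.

Checks pass: Σm=0; 10 even; l₃=4∈[4,6].
(2·1+1)(2·5+1)(2·4+1) = 297
Δ: 2! 0! 8! / 11! → 1/495
sum: t=1:−1/576 = -1/576
3j²(1 5 4; 0 0 0) = Δ·Π!·Σ² = 5/99  (sign -1)
sum: t=1:−1/1440 = -1/1440
3j²(1 5 4; 0 2 -2) = Δ·Π!·Σ² = 7/165  (sign -1)
combine: 4πI² = 297·5/99·7/165 = 7/11
take √, sign +1: I = 0.22503380
No selection rule forces the value: the integral is nonzero (none).

0.225034 (none)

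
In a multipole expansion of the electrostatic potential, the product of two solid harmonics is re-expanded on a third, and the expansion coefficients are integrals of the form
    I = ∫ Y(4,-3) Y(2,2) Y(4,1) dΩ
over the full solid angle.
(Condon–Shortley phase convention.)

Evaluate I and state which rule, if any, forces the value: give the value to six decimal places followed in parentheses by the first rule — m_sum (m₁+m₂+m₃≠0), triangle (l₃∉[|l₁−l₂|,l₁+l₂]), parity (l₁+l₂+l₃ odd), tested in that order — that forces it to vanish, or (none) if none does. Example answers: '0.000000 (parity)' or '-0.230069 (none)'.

0.159270 (none)

Checks pass: Σm=0; 10 even; l₃=4∈[2,6].
(2·4+1)(2·2+1)(2·4+1) = 405
Δ: 2! 6! 2! / 11! → 1/13860
sum: t=0:+1/192 t=1:−1/36 t=2:+1/192 = -5/288
3j²(4 2 4; 0 0 0) = Δ·Π!·Σ² = 20/693  (sign -1)
sum: t=2:+1/480 = 1/480
3j²(4 2 4; -3 2 1) = Δ·Π!·Σ² = 3/110  (sign -1)
combine: 4πI² = 405·20/693·3/110 = 270/847
take √, sign +1: I = 0.15927046
No selection rule forces the value: the integral is nonzero (none).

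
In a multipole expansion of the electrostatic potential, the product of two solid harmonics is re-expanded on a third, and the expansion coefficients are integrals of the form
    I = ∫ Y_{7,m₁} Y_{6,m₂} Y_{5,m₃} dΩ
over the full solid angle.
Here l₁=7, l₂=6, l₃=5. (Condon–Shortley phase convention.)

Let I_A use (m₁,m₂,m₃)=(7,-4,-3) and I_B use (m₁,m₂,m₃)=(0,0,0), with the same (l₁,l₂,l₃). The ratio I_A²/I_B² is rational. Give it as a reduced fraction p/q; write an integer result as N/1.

Same 7,6,5: normalisation and zero-m 3j drop out of the ratio.
A: Δ: 8! 6! 4! / 19! → 1/174594420; sum: t=0:+1/116121600 = 1/116121600; 3j²(7 6 5; 7 -4 -3) = Δ·Π!·Σ² = 7/323  (sign +1)
B: Δ: 8! 6! 4! / 19! → 1/174594420; sum: t=2:+1/4147200 t=3:−1/207360 t=4:+1/82944 t=5:−1/207360 t=6:+1/4147200 = 1/345600; 3j²(7 6 5; 0 0 0) = Δ·Π!·Σ² = 420/46189  (sign -1)
I_A²/I_B² = (7/323)/(420/46189) = 143/60

143/60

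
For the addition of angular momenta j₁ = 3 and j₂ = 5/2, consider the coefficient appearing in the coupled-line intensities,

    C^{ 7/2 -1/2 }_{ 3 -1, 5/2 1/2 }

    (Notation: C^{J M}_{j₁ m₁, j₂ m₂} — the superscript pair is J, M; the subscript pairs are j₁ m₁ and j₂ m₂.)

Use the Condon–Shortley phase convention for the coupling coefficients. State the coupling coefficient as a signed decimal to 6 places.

−√(1/63) ≈ -0.125988

triangle: 2!*4!*3!/10! = 288/3628800
(j±m)!: 2!*4!*3!*2!*3!*4! = 82944
prefactor² = (2J+1)*Δ*N² = 9216/175
  k=0: +1/(0!*2!*4!*3!*0!*0!) = 1/288
  k=1: −1/(1!*1!*3!*2!*1!*1!) = -1/12
  k=2: +1/(2!*0!*2!*1!*2!*2!) = 1/16
Σ = -5/288  ⇒  CG² = 9216/175*(-5/288)² = 1/63
CG = −√(1/63) = -0.125988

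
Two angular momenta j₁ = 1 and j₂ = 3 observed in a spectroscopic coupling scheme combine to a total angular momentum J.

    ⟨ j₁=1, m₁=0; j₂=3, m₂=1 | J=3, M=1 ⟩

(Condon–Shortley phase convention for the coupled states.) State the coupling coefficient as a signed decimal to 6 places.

-0.288675

triangle: 1!×1!×5!/8! = 120/40320
(j±m)!: 1!×1!×4!×2!×4!×2! = 2304
prefactor² = (2J+1)×Δ×N² = 48
  k=0: +1/(0!×1!×1!×4!×0!×1!) = 1/24
  k=1: −1/(1!×0!×0!×3!×1!×2!) = -1/12
Σ = -1/24  ⇒  CG² = 48×(-1/24)² = 1/12
CG = −√(1/12) = -0.288675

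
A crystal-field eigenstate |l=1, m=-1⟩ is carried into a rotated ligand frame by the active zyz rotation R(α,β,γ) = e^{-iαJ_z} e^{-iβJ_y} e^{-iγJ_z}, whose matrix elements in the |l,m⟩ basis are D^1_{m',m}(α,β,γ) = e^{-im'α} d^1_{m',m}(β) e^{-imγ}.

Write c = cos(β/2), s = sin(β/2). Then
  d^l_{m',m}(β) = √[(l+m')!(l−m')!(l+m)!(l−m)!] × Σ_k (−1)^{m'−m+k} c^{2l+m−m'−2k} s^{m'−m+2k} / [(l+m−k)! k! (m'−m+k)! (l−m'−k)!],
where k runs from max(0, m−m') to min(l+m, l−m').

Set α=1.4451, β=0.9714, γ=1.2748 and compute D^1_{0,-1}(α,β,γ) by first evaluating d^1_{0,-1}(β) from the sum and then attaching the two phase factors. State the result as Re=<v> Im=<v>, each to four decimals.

Re=-0.1703 Im=-0.5585

Split into d^1_{0,-1}(β=0.9714) × two z-phases.
Half-angle: c=0.884348, s=0.466828. N=√(1·1·1·2)=1.414214
Admissible k: 0..0 (factorial args all ≥0)
  k=0: (−1)^1·1.4142/(1)·0.8843^1·0.4668^1 = -0.583841
d^1_{0,-1}(0.9714) = -0.583841
D = (+1.000000+0.000000i)·(-0.583841)·(+0.291693+0.956512i) = -0.170302-0.558451i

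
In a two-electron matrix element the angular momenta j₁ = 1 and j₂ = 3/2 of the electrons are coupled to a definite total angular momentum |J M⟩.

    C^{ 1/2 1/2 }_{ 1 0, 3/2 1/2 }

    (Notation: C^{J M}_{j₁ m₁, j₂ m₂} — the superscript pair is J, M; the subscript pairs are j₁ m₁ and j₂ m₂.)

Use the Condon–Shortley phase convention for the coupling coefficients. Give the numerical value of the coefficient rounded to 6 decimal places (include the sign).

√[2·2!0!1!/4! · 1!1!2!1!1!0!] = √(1/3)
  +(−1)^1/∏(1,1,0,1,0,0)! = -1  (running -1)
⟨..|..⟩ = √(1/3)·(-1) = -0.577350

−√(1/3) ≈ -0.577350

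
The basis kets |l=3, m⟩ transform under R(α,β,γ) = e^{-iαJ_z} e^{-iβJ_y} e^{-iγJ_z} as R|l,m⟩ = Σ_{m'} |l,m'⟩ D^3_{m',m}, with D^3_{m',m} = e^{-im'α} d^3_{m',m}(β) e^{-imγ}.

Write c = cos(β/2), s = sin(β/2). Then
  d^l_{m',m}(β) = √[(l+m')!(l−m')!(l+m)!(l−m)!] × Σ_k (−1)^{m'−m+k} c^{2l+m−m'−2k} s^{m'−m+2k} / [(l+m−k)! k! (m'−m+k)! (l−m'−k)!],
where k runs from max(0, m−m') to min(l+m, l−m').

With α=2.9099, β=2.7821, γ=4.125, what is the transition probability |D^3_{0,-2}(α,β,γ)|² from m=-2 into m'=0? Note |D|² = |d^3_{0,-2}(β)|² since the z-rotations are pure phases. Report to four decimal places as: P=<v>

P=0.0252

Split into d^3_{0,-2}(β=2.7821) × two z-phases.
c=cos(2.782100/2)=0.178780, s=sin(2.782100/2)=0.983889; N=√[6·6·1·120]=65.726707
Admissible k: 0..1 (factorial args all ≥0)
  k=0: (−1)^2·65.7267/(12)·0.1788^4·0.9839^2 = +0.005417
  k=1: (−1)^3·65.7267/(12)·0.1788^2·0.9839^4 = -0.164053
d^3_{0,-2}(2.7821) = +0.005417 -0.164053 = -0.158636
|D^3_{0,-2}|² = |d^3_{0,-2}(β)|² = (-0.158636)² = 0.025165 (the z-rotation phases have unit modulus)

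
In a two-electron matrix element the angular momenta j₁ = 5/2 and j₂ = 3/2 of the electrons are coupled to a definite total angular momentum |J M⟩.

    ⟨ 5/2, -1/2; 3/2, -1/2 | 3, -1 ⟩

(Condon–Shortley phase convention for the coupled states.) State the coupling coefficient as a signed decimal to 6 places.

+√(1/60) = +0.129099

j₁+j₂−J=1  J+j₁−j₂=4  J−j₁+j₂=2  j₁+j₂+J+1=8
(j₁±m₁, j₂±m₂, J±M) = (2,3,1,2,2,4)
P² = 48/5
sum k=0..1:
  [0] +1/6 = 1/6
  [1] −1/8 = -1/8
S = 1/24
C² = P²·S² = 1/60 ; C = +0.129099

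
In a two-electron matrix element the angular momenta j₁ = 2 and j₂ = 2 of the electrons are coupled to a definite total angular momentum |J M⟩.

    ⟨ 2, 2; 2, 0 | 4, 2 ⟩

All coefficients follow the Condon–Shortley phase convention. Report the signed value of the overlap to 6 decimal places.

+0.462910  (= +√(3/14))

triangle: 0!*4!*4!/9! = 576/362880
(j±m)!: 4!*0!*2!*2!*6!*2! = 138240
prefactor² = (2J+1)*Δ*N² = 13824/7
  k=0: +1/(0!*0!*0!*2!*4!*2!) = 1/96
Σ = 1/96  ⇒  CG² = 13824/7*(1/96)² = 3/14
CG = +√(3/14) = +0.462910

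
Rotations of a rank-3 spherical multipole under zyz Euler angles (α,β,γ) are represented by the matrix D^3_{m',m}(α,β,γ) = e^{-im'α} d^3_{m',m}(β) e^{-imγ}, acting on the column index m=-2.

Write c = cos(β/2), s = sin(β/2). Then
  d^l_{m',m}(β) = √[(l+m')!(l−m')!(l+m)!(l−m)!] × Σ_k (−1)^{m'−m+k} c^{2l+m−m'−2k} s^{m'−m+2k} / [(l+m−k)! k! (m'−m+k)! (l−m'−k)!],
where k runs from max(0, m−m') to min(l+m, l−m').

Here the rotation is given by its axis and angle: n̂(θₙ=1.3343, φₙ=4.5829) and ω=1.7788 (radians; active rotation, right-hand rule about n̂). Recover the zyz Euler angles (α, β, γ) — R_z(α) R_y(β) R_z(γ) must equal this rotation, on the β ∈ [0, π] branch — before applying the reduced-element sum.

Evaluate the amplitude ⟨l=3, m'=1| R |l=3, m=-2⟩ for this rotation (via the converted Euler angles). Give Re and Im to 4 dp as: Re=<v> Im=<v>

Re=0.2026 Im=0.1605

Axis–angle → zyz. n̂ = (sinθₙcosφₙ, sinθₙsinφₙ, cosθₙ) = (-0.125533, -0.964026, +0.234298), ω = 1.7788.
R = I cosω + sinω [n̂]ₓ + (1−cosω) n̂n̂ᵀ gives
  R = [-0.187494, -0.083240, -0.978732; +0.375256, +0.914755, -0.149686; +0.907760, -0.395340, -0.140275]
β = atan2(√(R₁₃²+R₂₃²), R₃₃) = 1.711536; α = atan2(R₂₃, R₁₃) mod 2π = 3.293355; γ = atan2(R₃₂, −R₃₁) mod 2π = 3.552333
First d^3_{1,-2}(β=1.7115), then the phase factors e^{-i(1)α} and e^{-i(-2)γ}:
c=cos(1.711536/2)=0.655639, s=sin(1.711536/2)=0.755075; N=√[24·2·1·120]=75.894664
k: max(0,(-2)−(1))=0 … min(3+(-2),3−(1))=1
  k=0: (−1)^3·75.8947/(12)·0.6556^3·0.7551^3 = -0.767350
  k=1: (−1)^4·75.8947/(24)·0.6556^1·0.7551^5 = +0.508878
d^3_{1,-2}(1.7115) = -0.767350 +0.508878 = -0.258472
D = (-0.988506+0.151180i)·(-0.258472)·(+0.681138+0.732155i) = +0.202641+0.160450i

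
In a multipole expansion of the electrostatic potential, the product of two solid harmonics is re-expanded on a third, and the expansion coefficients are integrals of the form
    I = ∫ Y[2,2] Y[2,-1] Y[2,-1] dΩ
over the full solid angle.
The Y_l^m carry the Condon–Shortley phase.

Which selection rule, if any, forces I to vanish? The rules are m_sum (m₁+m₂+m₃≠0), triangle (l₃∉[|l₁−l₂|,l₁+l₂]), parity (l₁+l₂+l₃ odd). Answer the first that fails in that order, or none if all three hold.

none

azimuthal sum: 2 − 1 − 1 = 0  ✓
0 ≤ 2 ≤ 4 (triangle on l)  ✓
L = 2 + 2 + 2 = 6 (even)  ✓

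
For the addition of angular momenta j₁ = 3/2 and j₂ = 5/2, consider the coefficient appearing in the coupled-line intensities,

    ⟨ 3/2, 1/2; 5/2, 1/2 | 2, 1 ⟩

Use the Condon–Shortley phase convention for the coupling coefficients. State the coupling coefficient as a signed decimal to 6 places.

j₁+j₂−J=2  J+j₁−j₂=1  J−j₁+j₂=3  j₁+j₂+J+1=7
(j₁±m₁, j₂±m₂, J±M) = (2,1,3,2,3,1)
P² = 12/7
sum k=0..1:
  [0] +1/12 = 1/12
  [1] −1/2 = -1/2
S = -5/12
C² = P²·S² = 25/84 ; C = -0.545545

−√(25/84) = -0.545545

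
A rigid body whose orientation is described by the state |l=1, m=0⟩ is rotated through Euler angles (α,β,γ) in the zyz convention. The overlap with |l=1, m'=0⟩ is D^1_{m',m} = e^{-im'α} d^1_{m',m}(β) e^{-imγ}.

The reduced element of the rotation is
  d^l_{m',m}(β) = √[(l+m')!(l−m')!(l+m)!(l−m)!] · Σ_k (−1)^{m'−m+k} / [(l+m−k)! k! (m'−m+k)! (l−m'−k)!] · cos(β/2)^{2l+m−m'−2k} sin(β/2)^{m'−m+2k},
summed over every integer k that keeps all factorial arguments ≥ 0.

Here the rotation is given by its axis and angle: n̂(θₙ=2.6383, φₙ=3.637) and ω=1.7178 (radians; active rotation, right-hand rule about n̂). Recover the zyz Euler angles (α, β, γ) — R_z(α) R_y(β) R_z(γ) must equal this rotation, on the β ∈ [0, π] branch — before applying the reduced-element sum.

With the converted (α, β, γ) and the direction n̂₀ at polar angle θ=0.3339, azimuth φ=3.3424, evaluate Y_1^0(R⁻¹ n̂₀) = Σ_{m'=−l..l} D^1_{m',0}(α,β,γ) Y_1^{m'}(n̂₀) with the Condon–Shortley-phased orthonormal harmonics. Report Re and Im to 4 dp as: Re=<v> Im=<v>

Axis–angle → zyz. n̂ = (sinθₙcosφₙ, sinθₙsinφₙ, cosθₙ) = (-0.424327, -0.229287, -0.875999), ω = 1.7178.
R = I cosω + sinω [n̂]ₓ + (1−cosω) n̂n̂ᵀ gives
  R = [+0.059951, +0.978094, +0.199342; -0.755008, -0.086202, +0.650025; +0.652969, -0.189475, +0.733301]
β = atan2(√(R₁₃²+R₂₃²), R₃₃) = 0.747632; α = atan2(R₂₃, R₁₃) mod 2π = 1.273233; γ = atan2(R₃₂, −R₃₁) mod 2π = 3.424011
Need the full column D^1_{m',0} for m'=−1..1 at α=1.2732, β=0.7476, γ=3.4240.
cos(β/2)=0.930941, sin(β/2)=0.365171
d^1_{-1,0}: single k=1 term ⇒ +0.480765;  D = +0.140956+0.459637i
d^1_{0,0}: k∈[0..1] ⇒ +0.866650 -0.133350 = +0.733301;  D = +0.733301+0.000000i
d^1_{1,0}: single k=0 term ⇒ -0.480765;  D = -0.140956+0.459637i
Y_1^{m'}(θ=0.3339,φ=3.3424) and Σ D·Y over m':
  (+0.1410+0.4596i)·(-0.1110+0.0226i)  (+0.7333+0.0000i)·(+0.4616+0.0000i)  (-0.1410+0.4596i)·(+0.1110+0.0226i)
Y_1^0(R⁻¹ n̂) = +0.286464+0.000000i

Re=0.2865 Im=0.0000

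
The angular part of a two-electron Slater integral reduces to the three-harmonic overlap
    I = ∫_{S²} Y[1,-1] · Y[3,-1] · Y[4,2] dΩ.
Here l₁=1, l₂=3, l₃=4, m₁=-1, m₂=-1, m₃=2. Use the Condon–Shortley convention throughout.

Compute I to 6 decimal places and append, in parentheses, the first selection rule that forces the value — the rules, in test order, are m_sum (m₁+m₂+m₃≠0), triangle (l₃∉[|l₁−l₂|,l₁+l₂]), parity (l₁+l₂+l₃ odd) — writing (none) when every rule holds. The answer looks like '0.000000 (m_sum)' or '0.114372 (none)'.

Checks pass: Σm=0; 8 even; l₃=4∈[2,4].
(2·1+1)(2·3+1)(2·4+1) = 189
Δ: 0! 2! 6! / 9! → 1/252
sum: t=0:+1/36 = 1/36
3j²(1 3 4; 0 0 0) = Δ·Π!·Σ² = 4/63  (sign +1)
sum: t=0:+1/96 = 1/96
3j²(1 3 4; -1 -1 2) = Δ·Π!·Σ² = 5/84  (sign +1)
combine: 4πI² = 189·4/63·5/84 = 5/7
take √, sign +1: I = 0.23841361
No selection rule forces the value: the integral is nonzero (none).

0.238414 (none)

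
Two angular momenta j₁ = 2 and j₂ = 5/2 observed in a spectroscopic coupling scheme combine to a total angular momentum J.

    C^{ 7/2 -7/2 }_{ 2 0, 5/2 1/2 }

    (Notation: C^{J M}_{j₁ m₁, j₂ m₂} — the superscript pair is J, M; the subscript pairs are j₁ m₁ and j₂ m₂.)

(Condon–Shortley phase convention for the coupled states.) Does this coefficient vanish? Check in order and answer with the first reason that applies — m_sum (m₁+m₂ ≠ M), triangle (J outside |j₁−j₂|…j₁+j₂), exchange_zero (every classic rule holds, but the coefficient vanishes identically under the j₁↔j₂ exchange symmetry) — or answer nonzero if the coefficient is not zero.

m-sum: m₁+m₂ = 0+1/2 = 1/2, M = -7/2  ✗ ⇒ coefficient is 0

m_sum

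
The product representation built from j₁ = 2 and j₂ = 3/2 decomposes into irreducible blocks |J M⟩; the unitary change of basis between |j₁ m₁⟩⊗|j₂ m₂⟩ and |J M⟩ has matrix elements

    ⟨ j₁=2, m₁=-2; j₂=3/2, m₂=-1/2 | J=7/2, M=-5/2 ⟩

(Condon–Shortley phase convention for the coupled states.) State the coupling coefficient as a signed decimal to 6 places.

+0.654654  (= +√(3/7))

√[8·0!4!3!/8! · 0!4!1!2!1!6!] = √(6912/7)
  +(−1)^0/∏(0,0,4,1,0,2)! = 1/48  (running 1/48)
⟨..|..⟩ = √(6912/7)·(1/48) = +0.654654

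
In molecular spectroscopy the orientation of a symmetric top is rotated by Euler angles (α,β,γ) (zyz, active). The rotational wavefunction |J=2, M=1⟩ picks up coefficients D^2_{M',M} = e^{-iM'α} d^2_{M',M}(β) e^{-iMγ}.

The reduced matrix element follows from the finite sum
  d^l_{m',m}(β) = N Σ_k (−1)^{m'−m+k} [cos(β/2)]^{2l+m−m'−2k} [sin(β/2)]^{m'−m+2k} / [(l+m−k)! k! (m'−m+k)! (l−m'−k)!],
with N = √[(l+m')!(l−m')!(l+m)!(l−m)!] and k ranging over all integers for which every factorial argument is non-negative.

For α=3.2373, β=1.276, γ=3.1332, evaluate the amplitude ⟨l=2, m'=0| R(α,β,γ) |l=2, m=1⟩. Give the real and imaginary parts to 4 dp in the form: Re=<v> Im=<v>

Re=-0.3405 Im=-0.0029

D^2_{0,1}(3.2373,1.2760,3.1332) = e^{-i·0·3.2373}·d^2_{0,1}(1.2760)·e^{-i·1·3.1332}. Compute d first:
c=cos(1.276000/2)=0.803289, s=sin(1.276000/2)=0.595590; N=√[2·2·6·1]=4.898979
k: max(0,(1)−(0))=1 … min(2+(1),2−(0))=2
  k=1: (−1)^0·4.8990/(2)·0.8033^3·0.5956^1 = +0.756202
  k=2: (−1)^1·4.8990/(2)·0.8033^1·0.5956^3 = -0.415709
d^2_{0,1}(1.2760) = +0.756202 -0.415709 = +0.340493
D = (+1.000000+0.000000i)·(+0.340493)·(-0.999965-0.008393i) = -0.340481-0.002858i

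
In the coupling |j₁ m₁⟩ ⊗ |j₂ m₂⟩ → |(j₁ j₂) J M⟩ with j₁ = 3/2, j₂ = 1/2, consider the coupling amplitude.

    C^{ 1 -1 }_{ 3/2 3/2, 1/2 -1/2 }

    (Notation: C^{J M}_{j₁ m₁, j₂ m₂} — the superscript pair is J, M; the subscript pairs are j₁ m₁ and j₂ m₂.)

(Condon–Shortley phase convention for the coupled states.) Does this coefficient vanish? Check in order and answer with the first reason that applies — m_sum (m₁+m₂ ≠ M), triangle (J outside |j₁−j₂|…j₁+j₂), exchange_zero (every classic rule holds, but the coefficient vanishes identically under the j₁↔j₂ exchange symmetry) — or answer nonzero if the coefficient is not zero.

m-sum: m₁+m₂ = 3/2+(-1/2) = 1, M = -1  ✗ ⇒ coefficient is 0

m_sum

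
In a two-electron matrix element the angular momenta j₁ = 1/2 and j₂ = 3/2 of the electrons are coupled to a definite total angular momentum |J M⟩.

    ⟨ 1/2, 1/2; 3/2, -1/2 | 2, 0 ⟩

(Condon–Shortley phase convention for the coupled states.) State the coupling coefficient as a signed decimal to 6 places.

j₁+j₂−J=0  J+j₁−j₂=1  J−j₁+j₂=3  j₁+j₂+J+1=5
(j₁±m₁, j₂±m₂, J±M) = (1,0,1,2,2,2)
P² = 2
sum k=0..0:
  [0] +1/2 = 1/2
S = 1/2
C² = P²·S² = 1/2 ; C = +0.707107

+0.707107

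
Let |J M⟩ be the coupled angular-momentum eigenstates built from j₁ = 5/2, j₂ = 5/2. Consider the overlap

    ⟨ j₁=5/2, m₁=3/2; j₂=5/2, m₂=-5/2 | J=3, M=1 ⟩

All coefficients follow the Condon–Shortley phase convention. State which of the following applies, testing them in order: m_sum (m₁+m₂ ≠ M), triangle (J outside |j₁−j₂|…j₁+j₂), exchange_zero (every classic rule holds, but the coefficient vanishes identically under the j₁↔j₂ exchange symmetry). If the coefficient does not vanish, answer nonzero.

m-sum: m₁+m₂ = 3/2+(-5/2) = -1, M = 1  ✗ ⇒ coefficient is 0

m_sum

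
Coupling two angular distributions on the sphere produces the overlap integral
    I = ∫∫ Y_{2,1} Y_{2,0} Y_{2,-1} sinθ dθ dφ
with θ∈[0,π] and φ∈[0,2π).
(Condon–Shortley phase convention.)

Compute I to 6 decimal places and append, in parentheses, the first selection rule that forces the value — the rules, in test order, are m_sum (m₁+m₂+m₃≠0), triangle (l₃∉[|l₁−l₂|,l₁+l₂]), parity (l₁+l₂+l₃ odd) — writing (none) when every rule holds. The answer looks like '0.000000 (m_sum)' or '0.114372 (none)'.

-0.090112 (none)

Checks pass: Σm=0; 6 even; l₃=2∈[0,4].
(2·2+1)(2·2+1)(2·2+1) = 125
Δ: 2! 2! 2! / 7! → 1/630
sum: t=0:+1/8 t=1:−1/1 t=2:+1/8 = -3/4
3j²(2 2 2; 0 0 0) = Δ·Π!·Σ² = 2/35  (sign -1)
sum: t=0:+1/4 t=1:−1/2 = -1/4
3j²(2 2 2; 1 0 -1) = Δ·Π!·Σ² = 1/70  (sign +1)
combine: 4πI² = 125·2/35·1/70 = 5/49
take √, sign -1: I = -0.09011188
No selection rule forces the value: the integral is nonzero (none).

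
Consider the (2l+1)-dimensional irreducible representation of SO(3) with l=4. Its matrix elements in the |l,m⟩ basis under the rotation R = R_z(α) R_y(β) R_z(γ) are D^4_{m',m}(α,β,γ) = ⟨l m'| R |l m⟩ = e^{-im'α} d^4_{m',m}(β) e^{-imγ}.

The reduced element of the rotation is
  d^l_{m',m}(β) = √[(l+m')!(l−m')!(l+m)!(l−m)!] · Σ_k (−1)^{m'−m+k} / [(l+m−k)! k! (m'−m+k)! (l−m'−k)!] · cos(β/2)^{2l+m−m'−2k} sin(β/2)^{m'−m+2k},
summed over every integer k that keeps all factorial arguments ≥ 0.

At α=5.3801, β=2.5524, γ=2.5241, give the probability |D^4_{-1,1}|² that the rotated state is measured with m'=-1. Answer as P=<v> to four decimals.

P=0.0089

Split into d^4_{-1,1}(β=2.5524) × two z-phases.
c=cos(2.552400/2)=0.290354, s=sin(2.552400/2)=0.956919; N=√[6·120·120·6]=720.000000
k: max(0,(1)−(-1))=2 … min(4+(1),4−(-1))=5
  k=2: (−1)^0·720.0000/(72)·0.2904^6·0.9569^2 = +0.005487
  k=3: (−1)^1·720.0000/(24)·0.2904^4·0.9569^4 = -0.178785
  k=4: (−1)^2·720.0000/(48)·0.2904^2·0.9569^6 = +0.970952
  k=5: (−1)^3·720.0000/(720)·0.2904^0·0.9569^8 = -0.703077
d^4_{-1,1}(2.5524) = +0.005487 -0.178785 +0.970952 -0.703077 = +0.094577
|D^4_{-1,1}|² = |d^4_{-1,1}(β)|² = (+0.094577)² = 0.008945 (the z-rotation phases have unit modulus)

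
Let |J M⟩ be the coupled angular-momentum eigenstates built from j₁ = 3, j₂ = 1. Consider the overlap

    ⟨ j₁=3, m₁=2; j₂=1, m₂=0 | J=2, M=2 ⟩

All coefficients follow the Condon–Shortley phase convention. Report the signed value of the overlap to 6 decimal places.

√[5·2!4!0!/7! · 5!1!1!1!4!0!] = √(960/7)
  +(−1)^1/∏(1,1,0,0,4,0)! = -1/24  (running -1/24)
⟨..|..⟩ = √(960/7)·(-1/24) = -0.487950

−√(5/21) ≈ -0.487950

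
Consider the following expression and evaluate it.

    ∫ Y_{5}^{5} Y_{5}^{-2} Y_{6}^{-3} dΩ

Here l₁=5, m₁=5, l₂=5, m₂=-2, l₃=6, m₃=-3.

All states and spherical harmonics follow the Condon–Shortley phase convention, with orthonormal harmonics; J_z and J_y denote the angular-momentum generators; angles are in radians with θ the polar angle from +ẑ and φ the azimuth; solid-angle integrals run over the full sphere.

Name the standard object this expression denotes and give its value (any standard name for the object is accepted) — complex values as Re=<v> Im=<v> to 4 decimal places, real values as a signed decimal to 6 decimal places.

This is a Gaunt coefficient — the integral of a triple product of spherical harmonics over the sphere.
Checks pass: Σm=0; 16 even; l₃=6∈[0,10].
(2·5+1)(2·5+1)(2·6+1) = 1573
Δ: 4! 6! 6! / 17! → 1/28588560
sum: t=0:+1/345600 t=1:−1/13824 t=2:+1/5184 t=3:−1/13824 t=4:+1/345600 = 7/129600
3j²(5 5 6; 0 0 0) = Δ·Π!·Σ² = 80/7293  (sign +1)
sum: t=0:+1/622080 = 1/622080
3j²(5 5 6; 5 -2 -3) = Δ·Π!·Σ² = 105/4862  (sign -1)
combine: 4πI² = 1573·80/7293·105/4862 = 1400/3757
take √, sign -1: I = -0.17220212

Gaunt coefficient, -0.172202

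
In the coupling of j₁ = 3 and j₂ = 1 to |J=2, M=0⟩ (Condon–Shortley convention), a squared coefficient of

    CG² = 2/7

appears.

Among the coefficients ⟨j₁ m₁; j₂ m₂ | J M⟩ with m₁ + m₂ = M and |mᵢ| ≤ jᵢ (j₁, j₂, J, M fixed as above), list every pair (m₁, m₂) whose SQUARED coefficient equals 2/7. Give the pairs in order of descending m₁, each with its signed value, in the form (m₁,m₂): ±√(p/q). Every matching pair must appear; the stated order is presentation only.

(1,-1): +√(2/7); (-1,1): +√(2/7)

Admissible pairs with m₁+m₂ = M = 0: (-1,1), (0,0), (1,-1)
  (m₁,m₂)=(1,-1): CG² = 2/7, CG = +√(2/7)   ← matches the target
  (m₁,m₂)=(0,0): CG² = 3/7, CG = −√(3/7)
  (m₁,m₂)=(-1,1): CG² = 2/7, CG = +√(2/7)   ← matches the target
Pairs with CG² = 2/7: (1,-1): +√(2/7); (-1,1): +√(2/7)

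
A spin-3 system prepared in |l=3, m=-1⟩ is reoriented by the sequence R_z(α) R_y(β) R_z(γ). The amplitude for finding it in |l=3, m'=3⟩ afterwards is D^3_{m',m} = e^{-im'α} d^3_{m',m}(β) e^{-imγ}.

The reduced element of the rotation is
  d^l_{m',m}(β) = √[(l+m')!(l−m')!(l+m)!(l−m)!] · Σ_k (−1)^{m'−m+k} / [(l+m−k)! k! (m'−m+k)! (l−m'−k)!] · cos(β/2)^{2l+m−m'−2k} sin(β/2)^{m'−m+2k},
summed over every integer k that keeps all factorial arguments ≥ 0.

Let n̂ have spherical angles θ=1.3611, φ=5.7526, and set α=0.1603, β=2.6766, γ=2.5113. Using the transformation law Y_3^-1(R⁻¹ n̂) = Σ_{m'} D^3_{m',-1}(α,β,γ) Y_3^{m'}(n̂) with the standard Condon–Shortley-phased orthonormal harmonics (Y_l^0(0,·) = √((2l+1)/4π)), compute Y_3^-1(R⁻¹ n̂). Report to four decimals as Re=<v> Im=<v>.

Re=-0.0721 Im=0.2732

Need the full column D^3_{m',-1} for m'=−3..3 at α=0.1603, β=2.6766, γ=2.5113.
cos(β/2)=0.230407, sin(β/2)=0.973094
d^3_{-3,-1}: single k=2 term ⇒ +0.010336;  D = -0.010221+0.001538i
d^3_{-2,-1}: k∈[1..2] ⇒ +0.001998 -0.071283 = -0.069284;  D = +0.065988-0.021116i
d^3_{-1,-1}: k∈[0..2] ⇒ +0.000150 -0.021349 +0.285604 = +0.264404;  D = -0.235735+0.119743i
d^3_{0,-1}: k∈[0..2] ⇒ -0.002189 +0.117129 -0.696405 = -0.581464;  D = +0.469739-0.342704i
d^3_{1,-1}: k∈[0..2] ⇒ +0.016012 -0.380805 +0.849043 = +0.484250;  D = -0.340633+0.344190i
d^3_{2,-1}: k∈[0..1] ⇒ -0.071283 +0.635727 = +0.564445;  D = -0.327918+0.459421i
d^3_{3,-1}: single k=0 term ⇒ +0.184356;  D = -0.081779+0.165225i
Y_3^{m'}(θ=1.3611,φ=5.7526) and Σ D·Y over m':
  (-0.0102+0.0015i)·(-0.0082+0.3903i)  (+0.0660-0.0211i)·(+0.0993+0.1777i)  (-0.2357+0.1197i)·(-0.2136-0.1253i)  (+0.4697-0.3427i)·(-0.2162+0.0000i)  (-0.3406+0.3442i)·(+0.2136-0.1253i)  (-0.3279+0.4594i)·(+0.0993-0.1777i)  (-0.0818+0.1652i)·(+0.0082+0.3903i)
Y_3^-1(R⁻¹ n̂) = -0.072146+0.273183i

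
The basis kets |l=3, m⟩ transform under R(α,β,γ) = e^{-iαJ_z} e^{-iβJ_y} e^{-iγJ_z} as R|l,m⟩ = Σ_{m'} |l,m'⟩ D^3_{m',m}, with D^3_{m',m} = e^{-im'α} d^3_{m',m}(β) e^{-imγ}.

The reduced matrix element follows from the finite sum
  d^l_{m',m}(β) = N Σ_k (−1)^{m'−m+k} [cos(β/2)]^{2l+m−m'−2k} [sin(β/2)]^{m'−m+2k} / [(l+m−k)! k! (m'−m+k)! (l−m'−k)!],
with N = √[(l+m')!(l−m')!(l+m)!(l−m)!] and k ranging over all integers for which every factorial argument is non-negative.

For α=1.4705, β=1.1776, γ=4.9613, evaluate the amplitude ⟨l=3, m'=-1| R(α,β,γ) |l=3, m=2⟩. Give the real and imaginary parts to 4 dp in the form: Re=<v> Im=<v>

D^3_{-1,2}(1.4705,1.1776,4.9613) = e^{-i·-1·1.4705}·d^3_{-1,2}(1.1776)·e^{-i·2·4.9613}. Compute d first:
c=cos(1.177600/2)=0.831608, s=sin(1.177600/2)=0.555363; N=√[2·24·120·1]=75.894664
k∈{3,4} keeps every argument non-negative
  k=3: (−1)^0·75.8947/(12)·0.8316^3·0.5554^3 = +0.623042
  k=4: (−1)^1·75.8947/(24)·0.8316^1·0.5554^5 = -0.138933
d^3_{-1,2}(1.1776) = +0.623042 -0.138933 = +0.484109
Phases: e^{-i·(-1)·1.4705}=+0.100128+0.994975i, e^{-i·(2)·4.9613}=-0.878625+0.477513i ⇒ D=-0.272596-0.400066i

Re=-0.2726 Im=-0.4001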